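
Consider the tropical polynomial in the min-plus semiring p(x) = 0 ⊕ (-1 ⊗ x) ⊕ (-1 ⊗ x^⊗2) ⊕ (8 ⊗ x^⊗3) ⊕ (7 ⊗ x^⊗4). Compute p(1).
p(1) = 0

A tropical monomial a ⊗ x^⊗i evaluates to a + i · x. Evaluating each term at x = 1:
  Term 0 contributes 0 + 0 · 1 = 0
  Term 1 contributes -1 + 1 · 1 = 0
  Term 2 contributes -1 + 2 · 1 = 1
  Term 3 contributes 8 + 3 · 1 = 11
  Term 4 contributes 7 + 4 · 1 = 11
p(1) = ⊕ of these = min[0, 0, 1, 11, 11] = 0.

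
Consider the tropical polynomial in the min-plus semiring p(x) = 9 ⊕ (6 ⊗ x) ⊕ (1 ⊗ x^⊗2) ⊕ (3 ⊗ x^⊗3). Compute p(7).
p(7) = 9

A tropical monomial a ⊗ x^⊗i evaluates to a + i · x. Evaluating each term at x = 7:
  Term 0 contributes 9 + 0 · 7 = 9
  Term 1 contributes 6 + 1 · 7 = 13
  Term 2 contributes 1 + 2 · 7 = 15
  Term 3 contributes 3 + 3 · 7 = 24
p(7) = ⊕ of these = min[9, 13, 15, 24] = 9.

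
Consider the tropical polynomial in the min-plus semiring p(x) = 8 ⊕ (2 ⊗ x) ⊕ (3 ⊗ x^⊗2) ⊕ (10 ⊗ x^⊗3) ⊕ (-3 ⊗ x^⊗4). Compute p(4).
p(4) = 6

A tropical monomial a ⊗ x^⊗i evaluates to a + i · x. Evaluating each term at x = 4:
  Term 0 contributes 8 + 0 · 4 = 8
  Term 1 contributes 2 + 1 · 4 = 6
  Term 2 contributes 3 + 2 · 4 = 11
  Term 3 contributes 10 + 3 · 4 = 22
  Term 4 contributes -3 + 4 · 4 = 13
p(4) = ⊕ of these = min[8, 6, 11, 22, 13] = 6.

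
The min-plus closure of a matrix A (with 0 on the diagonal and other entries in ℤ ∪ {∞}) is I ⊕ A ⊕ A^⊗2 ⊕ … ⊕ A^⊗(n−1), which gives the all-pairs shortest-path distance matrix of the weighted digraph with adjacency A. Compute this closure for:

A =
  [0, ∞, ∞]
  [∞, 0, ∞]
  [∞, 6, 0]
Closure =
  [0, ∞, ∞]
  [∞, 0, ∞]
  [∞, 6, 0]

This is the Floyd-Warshall all-pairs shortest-path computation. For each intermediate vertex k = 0, 1, …, 2, update dist[i][j] ← min(dist[i][j], dist[i][k] + dist[k][j]). The final matrix gives, for each (i, j), the minimum total weight of any directed path from i to j (possibly empty when i = j).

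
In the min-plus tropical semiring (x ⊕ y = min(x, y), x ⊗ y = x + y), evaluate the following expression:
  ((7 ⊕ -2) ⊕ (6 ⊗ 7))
((7 ⊕ -2) ⊕ (6 ⊗ 7)) = -2

Expand innermost to outermost. Recall ⊕ takes the minimum of its arguments and ⊗ takes their sum. Working out the expression ((7 ⊕ -2) ⊕ (6 ⊗ 7)) gives -2.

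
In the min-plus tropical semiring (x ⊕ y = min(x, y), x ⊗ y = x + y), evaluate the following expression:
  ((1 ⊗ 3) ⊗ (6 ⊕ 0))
((1 ⊗ 3) ⊗ (6 ⊕ 0)) = 4

Expand innermost to outermost. Recall ⊕ takes the minimum of its arguments and ⊗ takes their sum. Working out the expression ((1 ⊗ 3) ⊗ (6 ⊕ 0)) gives 4.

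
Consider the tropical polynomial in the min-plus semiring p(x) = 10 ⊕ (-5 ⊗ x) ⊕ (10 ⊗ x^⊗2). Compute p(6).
p(6) = 1

A tropical monomial a ⊗ x^⊗i evaluates to a + i · x. Evaluating each term at x = 6:
  Term 0 contributes 10 + 0 · 6 = 10
  Term 1 contributes -5 + 1 · 6 = 1
  Term 2 contributes 10 + 2 · 6 = 22
p(6) = ⊕ of these = min[10, 1, 22] = 1.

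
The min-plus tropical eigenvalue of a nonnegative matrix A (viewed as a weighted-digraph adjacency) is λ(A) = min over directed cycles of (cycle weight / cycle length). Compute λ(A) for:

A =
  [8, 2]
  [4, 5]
λ(A) = 3

Enumerate directed cycles and compute their means (weight / length). Sample:
  cycle 0 → 0: weight = 8, length = 1, mean = 8/1 ≈ 8.000
  cycle 1 → 1: weight = 5, length = 1, mean = 5/1 ≈ 5.000
  cycle 0 → 1 → 0: weight = 6, length = 2, mean = 6/2 ≈ 3.000
  cycle 1 → 0 → 1: weight = 6, length = 2, mean = 6/2 ≈ 3.000
Minimum mean = 3.000, attained e.g. along the cycle 0 → 1 → 0 with weight 6 and length 2. So λ(A) = 6/2 = 3.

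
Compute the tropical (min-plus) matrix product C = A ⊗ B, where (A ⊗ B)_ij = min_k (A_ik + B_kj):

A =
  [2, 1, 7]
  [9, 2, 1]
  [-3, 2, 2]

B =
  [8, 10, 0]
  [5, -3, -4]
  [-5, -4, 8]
A ⊗ B =
  [2, -2, -3]
  [-4, -3, -2]
  [-3, -2, -3]

Apply the min-plus product entry-by-entry:
  C[0][0] = min over k of (A[0][0] + B[0][0] = 2 + 8 = 10, A[0][1] + B[1][0] = 1 + 5 = 6, A[0][2] + B[2][0] = 7 + -5 = 2) = 2 (attained at k = 2)
  C[0][1] = min over k of (A[0][0] + B[0][1] = 2 + 10 = 12, A[0][1] + B[1][1] = 1 + -3 = -2, A[0][2] + B[2][1] = 7 + -4 = 3) = -2 (attained at k = 1)
  C[0][2] = min over k of (A[0][0] + B[0][2] = 2 + 0 = 2, A[0][1] + B[1][2] = 1 + -4 = -3, A[0][2] + B[2][2] = 7 + 8 = 15) = -3 (attained at k = 1)
  C[1][0] = min over k of (A[1][0] + B[0][0] = 9 + 8 = 17, A[1][1] + B[1][0] = 2 + 5 = 7, A[1][2] + B[2][0] = 1 + -5 = -4) = -4 (attained at k = 2)
  C[1][1] = min over k of (A[1][0] + B[0][1] = 9 + 10 = 19, A[1][1] + B[1][1] = 2 + -3 = -1, A[1][2] + B[2][1] = 1 + -4 = -3) = -3 (attained at k = 2)
  C[1][2] = min over k of (A[1][0] + B[0][2] = 9 + 0 = 9, A[1][1] + B[1][2] = 2 + -4 = -2, A[1][2] + B[2][2] = 1 + 8 = 9) = -2 (attained at k = 1)
  C[2][0] = min over k of (A[2][0] + B[0][0] = -3 + 8 = 5, A[2][1] + B[1][0] = 2 + 5 = 7, A[2][2] + B[2][0] = 2 + -5 = -3) = -3 (attained at k = 2)
  C[2][1] = min over k of (A[2][0] + B[0][1] = -3 + 10 = 7, A[2][1] + B[1][1] = 2 + -3 = -1, A[2][2] + B[2][1] = 2 + -4 = -2) = -2 (attained at k = 2)
  C[2][2] = min over k of (A[2][0] + B[0][2] = -3 + 0 = -3, A[2][1] + B[1][2] = 2 + -4 = -2, A[2][2] + B[2][2] = 2 + 8 = 10) = -3 (attained at k = 0)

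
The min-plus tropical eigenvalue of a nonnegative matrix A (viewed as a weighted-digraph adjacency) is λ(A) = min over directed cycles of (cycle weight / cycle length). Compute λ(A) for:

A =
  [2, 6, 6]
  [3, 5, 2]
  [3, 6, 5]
λ(A) = 2

Enumerate directed cycles and compute their means (weight / length). Sample:
  cycle 0 → 0: weight = 2, length = 1, mean = 2/1 ≈ 2.000
  cycle 1 → 1: weight = 5, length = 1, mean = 5/1 ≈ 5.000
  cycle 2 → 2: weight = 5, length = 1, mean = 5/1 ≈ 5.000
  cycle 0 → 1 → 0: weight = 9, length = 2, mean = 9/2 ≈ 4.500
  cycle 0 → 2 → 0: weight = 9, length = 2, mean = 9/2 ≈ 4.500
  cycle 1 → 0 → 1: weight = 9, length = 2, mean = 9/2 ≈ 4.500
Minimum mean = 2.000, attained e.g. along the cycle 0 → 0 with weight 2 and length 1. So λ(A) = 2/1 = 2.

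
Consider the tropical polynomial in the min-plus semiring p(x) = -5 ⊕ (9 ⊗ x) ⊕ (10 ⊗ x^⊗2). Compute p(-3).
p(-3) = -5

A tropical monomial a ⊗ x^⊗i evaluates to a + i · x. Evaluating each term at x = -3:
  Term 0 contributes -5 + 0 · -3 = -5
  Term 1 contributes 9 + 1 · -3 = 6
  Term 2 contributes 10 + 2 · -3 = 4
p(-3) = ⊕ of these = min[-5, 6, 4] = -5.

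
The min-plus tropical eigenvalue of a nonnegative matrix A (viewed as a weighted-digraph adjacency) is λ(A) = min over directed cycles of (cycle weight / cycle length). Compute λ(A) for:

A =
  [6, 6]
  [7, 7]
λ(A) = 6

Enumerate directed cycles and compute their means (weight / length). Sample:
  cycle 0 → 0: weight = 6, length = 1, mean = 6/1 ≈ 6.000
  cycle 1 → 1: weight = 7, length = 1, mean = 7/1 ≈ 7.000
  cycle 0 → 1 → 0: weight = 13, length = 2, mean = 13/2 ≈ 6.500
  cycle 1 → 0 → 1: weight = 13, length = 2, mean = 13/2 ≈ 6.500
Minimum mean = 6.000, attained e.g. along the cycle 0 → 0 with weight 6 and length 1. So λ(A) = 6/1 = 6.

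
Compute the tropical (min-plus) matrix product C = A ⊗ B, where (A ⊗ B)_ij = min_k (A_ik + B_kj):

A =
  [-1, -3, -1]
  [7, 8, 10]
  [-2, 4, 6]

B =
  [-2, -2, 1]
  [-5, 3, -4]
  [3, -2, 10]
A ⊗ B =
  [-8, -3, -7]
  [3, 5, 4]
  [-4, -4, -1]

Apply the min-plus product entry-by-entry:
  C[0][0] = min over k of (A[0][0] + B[0][0] = -1 + -2 = -3, A[0][1] + B[1][0] = -3 + -5 = -8, A[0][2] + B[2][0] = -1 + 3 = 2) = -8 (attained at k = 1)
  C[0][1] = min over k of (A[0][0] + B[0][1] = -1 + -2 = -3, A[0][1] + B[1][1] = -3 + 3 = 0, A[0][2] + B[2][1] = -1 + -2 = -3) = -3 (attained at k = 0)
  C[0][2] = min over k of (A[0][0] + B[0][2] = -1 + 1 = 0, A[0][1] + B[1][2] = -3 + -4 = -7, A[0][2] + B[2][2] = -1 + 10 = 9) = -7 (attained at k = 1)
  C[1][0] = min over k of (A[1][0] + B[0][0] = 7 + -2 = 5, A[1][1] + B[1][0] = 8 + -5 = 3, A[1][2] + B[2][0] = 10 + 3 = 13) = 3 (attained at k = 1)
  C[1][1] = min over k of (A[1][0] + B[0][1] = 7 + -2 = 5, A[1][1] + B[1][1] = 8 + 3 = 11, A[1][2] + B[2][1] = 10 + -2 = 8) = 5 (attained at k = 0)
  C[1][2] = min over k of (A[1][0] + B[0][2] = 7 + 1 = 8, A[1][1] + B[1][2] = 8 + -4 = 4, A[1][2] + B[2][2] = 10 + 10 = 20) = 4 (attained at k = 1)
  C[2][0] = min over k of (A[2][0] + B[0][0] = -2 + -2 = -4, A[2][1] + B[1][0] = 4 + -5 = -1, A[2][2] + B[2][0] = 6 + 3 = 9) = -4 (attained at k = 0)
  C[2][1] = min over k of (A[2][0] + B[0][1] = -2 + -2 = -4, A[2][1] + B[1][1] = 4 + 3 = 7, A[2][2] + B[2][1] = 6 + -2 = 4) = -4 (attained at k = 0)
  C[2][2] = min over k of (A[2][0] + B[0][2] = -2 + 1 = -1, A[2][1] + B[1][2] = 4 + -4 = 0, A[2][2] + B[2][2] = 6 + 10 = 16) = -1 (attained at k = 0)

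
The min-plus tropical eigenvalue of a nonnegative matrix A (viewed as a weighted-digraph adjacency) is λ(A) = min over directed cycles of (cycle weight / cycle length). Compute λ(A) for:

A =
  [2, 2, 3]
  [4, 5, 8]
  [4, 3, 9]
λ(A) = 2

Enumerate directed cycles and compute their means (weight / length). Sample:
  cycle 0 → 0: weight = 2, length = 1, mean = 2/1 ≈ 2.000
  cycle 1 → 1: weight = 5, length = 1, mean = 5/1 ≈ 5.000
  cycle 2 → 2: weight = 9, length = 1, mean = 9/1 ≈ 9.000
  cycle 0 → 1 → 0: weight = 6, length = 2, mean = 6/2 ≈ 3.000
  cycle 0 → 2 → 0: weight = 7, length = 2, mean = 7/2 ≈ 3.500
  cycle 1 → 0 → 1: weight = 6, length = 2, mean = 6/2 ≈ 3.000
Minimum mean = 2.000, attained e.g. along the cycle 0 → 0 with weight 2 and length 1. So λ(A) = 2/1 = 2.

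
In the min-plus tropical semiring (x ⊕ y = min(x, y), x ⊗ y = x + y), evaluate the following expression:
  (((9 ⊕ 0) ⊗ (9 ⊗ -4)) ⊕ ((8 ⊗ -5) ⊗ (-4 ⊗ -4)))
(((9 ⊕ 0) ⊗ (9 ⊗ -4)) ⊕ ((8 ⊗ -5) ⊗ (-4 ⊗ -4))) = -5

Expand innermost to outermost. Recall ⊕ takes the minimum of its arguments and ⊗ takes their sum. Working out the expression (((9 ⊕ 0) ⊗ (9 ⊗ -4)) ⊕ ((8 ⊗ -5) ⊗ (-4 ⊗ -4))) gives -5.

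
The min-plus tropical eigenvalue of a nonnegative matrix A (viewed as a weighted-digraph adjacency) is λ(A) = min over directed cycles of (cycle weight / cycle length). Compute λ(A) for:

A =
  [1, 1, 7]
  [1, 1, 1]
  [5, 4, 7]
λ(A) = 1

Enumerate directed cycles and compute their means (weight / length). Sample:
  cycle 0 → 0: weight = 1, length = 1, mean = 1/1 ≈ 1.000
  cycle 1 → 1: weight = 1, length = 1, mean = 1/1 ≈ 1.000
  cycle 2 → 2: weight = 7, length = 1, mean = 7/1 ≈ 7.000
  cycle 0 → 1 → 0: weight = 2, length = 2, mean = 2/2 ≈ 1.000
  cycle 0 → 2 → 0: weight = 12, length = 2, mean = 12/2 ≈ 6.000
  cycle 1 → 0 → 1: weight = 2, length = 2, mean = 2/2 ≈ 1.000
Minimum mean = 1.000, attained e.g. along the cycle 0 → 0 with weight 1 and length 1. So λ(A) = 1/1 = 1.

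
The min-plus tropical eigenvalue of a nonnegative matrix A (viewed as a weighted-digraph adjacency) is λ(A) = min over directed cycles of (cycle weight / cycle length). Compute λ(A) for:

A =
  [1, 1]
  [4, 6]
λ(A) = 1

Enumerate directed cycles and compute their means (weight / length). Sample:
  cycle 0 → 0: weight = 1, length = 1, mean = 1/1 ≈ 1.000
  cycle 1 → 1: weight = 6, length = 1, mean = 6/1 ≈ 6.000
  cycle 0 → 1 → 0: weight = 5, length = 2, mean = 5/2 ≈ 2.500
  cycle 1 → 0 → 1: weight = 5, length = 2, mean = 5/2 ≈ 2.500
Minimum mean = 1.000, attained e.g. along the cycle 0 → 0 with weight 1 and length 1. So λ(A) = 1/1 = 1.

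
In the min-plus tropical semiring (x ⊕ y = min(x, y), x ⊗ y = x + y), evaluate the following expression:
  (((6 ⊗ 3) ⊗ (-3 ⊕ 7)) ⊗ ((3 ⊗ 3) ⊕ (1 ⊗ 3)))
(((6 ⊗ 3) ⊗ (-3 ⊕ 7)) ⊗ ((3 ⊗ 3) ⊕ (1 ⊗ 3))) = 10

Expand innermost to outermost. Recall ⊕ takes the minimum of its arguments and ⊗ takes their sum. Working out the expression (((6 ⊗ 3) ⊗ (-3 ⊕ 7)) ⊗ ((3 ⊗ 3) ⊕ (1 ⊗ 3))) gives 10.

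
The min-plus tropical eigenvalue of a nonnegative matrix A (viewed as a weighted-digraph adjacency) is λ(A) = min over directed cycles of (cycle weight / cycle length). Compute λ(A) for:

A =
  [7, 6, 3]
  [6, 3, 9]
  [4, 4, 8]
λ(A) = 3

Enumerate directed cycles and compute their means (weight / length). Sample:
  cycle 0 → 0: weight = 7, length = 1, mean = 7/1 ≈ 7.000
  cycle 1 → 1: weight = 3, length = 1, mean = 3/1 ≈ 3.000
  cycle 2 → 2: weight = 8, length = 1, mean = 8/1 ≈ 8.000
  cycle 0 → 1 → 0: weight = 12, length = 2, mean = 12/2 ≈ 6.000
  cycle 0 → 2 → 0: weight = 7, length = 2, mean = 7/2 ≈ 3.500
  cycle 1 → 0 → 1: weight = 12, length = 2, mean = 12/2 ≈ 6.000
Minimum mean = 3.000, attained e.g. along the cycle 1 → 1 with weight 3 and length 1. So λ(A) = 3/1 = 3.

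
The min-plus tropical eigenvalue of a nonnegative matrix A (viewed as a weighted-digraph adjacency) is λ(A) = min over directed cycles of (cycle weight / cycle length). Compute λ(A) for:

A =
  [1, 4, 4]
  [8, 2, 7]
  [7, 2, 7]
λ(A) = 1

Enumerate directed cycles and compute their means (weight / length). Sample:
  cycle 0 → 0: weight = 1, length = 1, mean = 1/1 ≈ 1.000
  cycle 1 → 1: weight = 2, length = 1, mean = 2/1 ≈ 2.000
  cycle 2 → 2: weight = 7, length = 1, mean = 7/1 ≈ 7.000
  cycle 0 → 1 → 0: weight = 12, length = 2, mean = 12/2 ≈ 6.000
  cycle 0 → 2 → 0: weight = 11, length = 2, mean = 11/2 ≈ 5.500
  cycle 1 → 0 → 1: weight = 12, length = 2, mean = 12/2 ≈ 6.000
Minimum mean = 1.000, attained e.g. along the cycle 0 → 0 with weight 1 and length 1. So λ(A) = 1/1 = 1.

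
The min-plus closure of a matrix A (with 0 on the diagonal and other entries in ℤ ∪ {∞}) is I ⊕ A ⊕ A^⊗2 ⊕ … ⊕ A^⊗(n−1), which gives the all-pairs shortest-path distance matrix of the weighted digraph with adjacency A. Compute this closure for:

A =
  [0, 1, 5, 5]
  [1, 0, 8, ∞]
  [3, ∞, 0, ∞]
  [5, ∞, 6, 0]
Closure =
  [0, 1, 5, 5]
  [1, 0, 6, 6]
  [3, 4, 0, 8]
  [5, 6, 6, 0]

This is the Floyd-Warshall all-pairs shortest-path computation. For each intermediate vertex k = 0, 1, …, 3, update dist[i][j] ← min(dist[i][j], dist[i][k] + dist[k][j]). The final matrix gives, for each (i, j), the minimum total weight of any directed path from i to j (possibly empty when i = j).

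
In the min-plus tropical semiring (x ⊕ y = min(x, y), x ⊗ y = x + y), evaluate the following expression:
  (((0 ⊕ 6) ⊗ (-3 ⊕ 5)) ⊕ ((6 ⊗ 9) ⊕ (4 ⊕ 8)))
(((0 ⊕ 6) ⊗ (-3 ⊕ 5)) ⊕ ((6 ⊗ 9) ⊕ (4 ⊕ 8))) = -3

Expand innermost to outermost. Recall ⊕ takes the minimum of its arguments and ⊗ takes their sum. Working out the expression (((0 ⊕ 6) ⊗ (-3 ⊕ 5)) ⊕ ((6 ⊗ 9) ⊕ (4 ⊕ 8))) gives -3.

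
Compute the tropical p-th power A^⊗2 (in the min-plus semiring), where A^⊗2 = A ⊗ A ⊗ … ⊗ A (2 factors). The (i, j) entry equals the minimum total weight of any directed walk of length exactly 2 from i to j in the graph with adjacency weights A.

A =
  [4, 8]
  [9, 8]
A^⊗2 =
  [8, 12]
  [13, 16]

Each entry (A^⊗2)_ij equals the minimum over all length-2 walks i = v_0 → v_1 → … → v_2 = j of Σ_t A[v_t][v_{t+1}]. For example, for (i, j) = (0, 1) we minimise over 2 possible intermediate vertex sequences; the minimum is 12, attained along the walk 0 → 0 → 1.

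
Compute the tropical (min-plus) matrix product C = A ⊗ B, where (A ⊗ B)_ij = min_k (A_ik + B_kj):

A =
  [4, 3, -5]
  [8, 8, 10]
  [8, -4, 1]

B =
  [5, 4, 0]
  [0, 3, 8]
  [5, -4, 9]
A ⊗ B =
  [0, -9, 4]
  [8, 6, 8]
  [-4, -3, 4]

Apply the min-plus product entry-by-entry:
  C[0][0] = min over k of (A[0][0] + B[0][0] = 4 + 5 = 9, A[0][1] + B[1][0] = 3 + 0 = 3, A[0][2] + B[2][0] = -5 + 5 = 0) = 0 (attained at k = 2)
  C[0][1] = min over k of (A[0][0] + B[0][1] = 4 + 4 = 8, A[0][1] + B[1][1] = 3 + 3 = 6, A[0][2] + B[2][1] = -5 + -4 = -9) = -9 (attained at k = 2)
  C[0][2] = min over k of (A[0][0] + B[0][2] = 4 + 0 = 4, A[0][1] + B[1][2] = 3 + 8 = 11, A[0][2] + B[2][2] = -5 + 9 = 4) = 4 (attained at k = 0)
  C[1][0] = min over k of (A[1][0] + B[0][0] = 8 + 5 = 13, A[1][1] + B[1][0] = 8 + 0 = 8, A[1][2] + B[2][0] = 10 + 5 = 15) = 8 (attained at k = 1)
  C[1][1] = min over k of (A[1][0] + B[0][1] = 8 + 4 = 12, A[1][1] + B[1][1] = 8 + 3 = 11, A[1][2] + B[2][1] = 10 + -4 = 6) = 6 (attained at k = 2)
  C[1][2] = min over k of (A[1][0] + B[0][2] = 8 + 0 = 8, A[1][1] + B[1][2] = 8 + 8 = 16, A[1][2] + B[2][2] = 10 + 9 = 19) = 8 (attained at k = 0)
  C[2][0] = min over k of (A[2][0] + B[0][0] = 8 + 5 = 13, A[2][1] + B[1][0] = -4 + 0 = -4, A[2][2] + B[2][0] = 1 + 5 = 6) = -4 (attained at k = 1)
  C[2][1] = min over k of (A[2][0] + B[0][1] = 8 + 4 = 12, A[2][1] + B[1][1] = -4 + 3 = -1, A[2][2] + B[2][1] = 1 + -4 = -3) = -3 (attained at k = 2)
  C[2][2] = min over k of (A[2][0] + B[0][2] = 8 + 0 = 8, A[2][1] + B[1][2] = -4 + 8 = 4, A[2][2] + B[2][2] = 1 + 9 = 10) = 4 (attained at k = 1)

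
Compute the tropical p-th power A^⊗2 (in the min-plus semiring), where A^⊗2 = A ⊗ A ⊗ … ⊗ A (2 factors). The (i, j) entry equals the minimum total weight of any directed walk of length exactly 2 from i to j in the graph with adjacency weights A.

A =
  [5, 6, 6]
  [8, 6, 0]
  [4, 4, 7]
A^⊗2 =
  [10, 10, 6]
  [4, 4, 6]
  [9, 10, 4]

Each entry (A^⊗2)_ij equals the minimum over all length-2 walks i = v_0 → v_1 → … → v_2 = j of Σ_t A[v_t][v_{t+1}]. For example, for (i, j) = (0, 2) we minimise over 3 possible intermediate vertex sequences; the minimum is 6, attained along the walk 0 → 1 → 2.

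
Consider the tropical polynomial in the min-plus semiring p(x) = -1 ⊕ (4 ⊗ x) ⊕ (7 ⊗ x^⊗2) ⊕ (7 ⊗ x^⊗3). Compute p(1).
p(1) = -1

A tropical monomial a ⊗ x^⊗i evaluates to a + i · x. Evaluating each term at x = 1:
  Term 0 contributes -1 + 0 · 1 = -1
  Term 1 contributes 4 + 1 · 1 = 5
  Term 2 contributes 7 + 2 · 1 = 9
  Term 3 contributes 7 + 3 · 1 = 10
p(1) = ⊕ of these = min[-1, 5, 9, 10] = -1.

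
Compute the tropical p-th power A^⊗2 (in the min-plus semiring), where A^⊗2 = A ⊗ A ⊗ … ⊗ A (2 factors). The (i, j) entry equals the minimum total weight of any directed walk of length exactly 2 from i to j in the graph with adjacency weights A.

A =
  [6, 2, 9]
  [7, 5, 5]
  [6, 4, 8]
A^⊗2 =
  [9, 7, 7]
  [11, 9, 10]
  [11, 8, 9]

Each entry (A^⊗2)_ij equals the minimum over all length-2 walks i = v_0 → v_1 → … → v_2 = j of Σ_t A[v_t][v_{t+1}]. For example, for (i, j) = (0, 2) we minimise over 3 possible intermediate vertex sequences; the minimum is 7, attained along the walk 0 → 1 → 2.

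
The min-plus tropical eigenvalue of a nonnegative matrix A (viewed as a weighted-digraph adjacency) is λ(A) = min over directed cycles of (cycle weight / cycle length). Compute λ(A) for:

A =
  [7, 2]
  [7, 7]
λ(A) = 9/2

Enumerate directed cycles and compute their means (weight / length). Sample:
  cycle 0 → 0: weight = 7, length = 1, mean = 7/1 ≈ 7.000
  cycle 1 → 1: weight = 7, length = 1, mean = 7/1 ≈ 7.000
  cycle 0 → 1 → 0: weight = 9, length = 2, mean = 9/2 ≈ 4.500
  cycle 1 → 0 → 1: weight = 9, length = 2, mean = 9/2 ≈ 4.500
Minimum mean = 4.500, attained e.g. along the cycle 0 → 1 → 0 with weight 9 and length 2. So λ(A) = 9/2 = 9/2.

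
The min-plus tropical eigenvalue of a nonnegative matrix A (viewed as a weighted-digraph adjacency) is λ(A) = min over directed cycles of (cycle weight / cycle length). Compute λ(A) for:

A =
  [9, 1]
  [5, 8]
λ(A) = 3

Enumerate directed cycles and compute their means (weight / length). Sample:
  cycle 0 → 0: weight = 9, length = 1, mean = 9/1 ≈ 9.000
  cycle 1 → 1: weight = 8, length = 1, mean = 8/1 ≈ 8.000
  cycle 0 → 1 → 0: weight = 6, length = 2, mean = 6/2 ≈ 3.000
  cycle 1 → 0 → 1: weight = 6, length = 2, mean = 6/2 ≈ 3.000
Minimum mean = 3.000, attained e.g. along the cycle 0 → 1 → 0 with weight 6 and length 2. So λ(A) = 6/2 = 3.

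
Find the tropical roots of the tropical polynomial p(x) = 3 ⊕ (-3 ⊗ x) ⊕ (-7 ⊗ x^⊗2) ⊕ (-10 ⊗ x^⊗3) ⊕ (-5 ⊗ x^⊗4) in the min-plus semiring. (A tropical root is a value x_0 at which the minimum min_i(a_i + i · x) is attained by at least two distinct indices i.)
Roots: {-5, 3, 4, 6}

Each tropical root is a break point of the lower envelope of the lines y = a_i + i · x (there are 5 lines, with slopes 0, 1, ..., 4). Only the lines that attain the minimum somewhere contribute to roots; other lines are dominated. Here the surviving (envelope) indices are i = 4, i = 3, i = 2, i = 1, i = 0.
Intersections between consecutive envelope lines give the roots: for adjacent envelope indices i < j the intersection is x = (a_i − a_j) / (j − i). Reading off the sorted break points: {-5, 3, 4, 6}.
Verification: at each break x_0, at least two indices attain the minimum of min_i(a_i + i · x_0).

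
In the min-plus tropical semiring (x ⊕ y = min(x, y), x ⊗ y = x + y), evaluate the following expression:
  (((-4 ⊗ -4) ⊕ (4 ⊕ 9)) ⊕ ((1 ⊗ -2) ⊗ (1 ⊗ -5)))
(((-4 ⊗ -4) ⊕ (4 ⊕ 9)) ⊕ ((1 ⊗ -2) ⊗ (1 ⊗ -5))) = -8

Expand innermost to outermost. Recall ⊕ takes the minimum of its arguments and ⊗ takes their sum. Working out the expression (((-4 ⊗ -4) ⊕ (4 ⊕ 9)) ⊕ ((1 ⊗ -2) ⊗ (1 ⊗ -5))) gives -8.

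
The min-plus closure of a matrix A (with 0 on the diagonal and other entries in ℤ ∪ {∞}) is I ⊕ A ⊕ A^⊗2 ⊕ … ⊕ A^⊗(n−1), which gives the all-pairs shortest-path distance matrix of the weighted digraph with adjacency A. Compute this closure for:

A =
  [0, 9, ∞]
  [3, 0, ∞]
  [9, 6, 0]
Closure =
  [0, 9, ∞]
  [3, 0, ∞]
  [9, 6, 0]

This is the Floyd-Warshall all-pairs shortest-path computation. For each intermediate vertex k = 0, 1, …, 2, update dist[i][j] ← min(dist[i][j], dist[i][k] + dist[k][j]). The final matrix gives, for each (i, j), the minimum total weight of any directed path from i to j (possibly empty when i = j).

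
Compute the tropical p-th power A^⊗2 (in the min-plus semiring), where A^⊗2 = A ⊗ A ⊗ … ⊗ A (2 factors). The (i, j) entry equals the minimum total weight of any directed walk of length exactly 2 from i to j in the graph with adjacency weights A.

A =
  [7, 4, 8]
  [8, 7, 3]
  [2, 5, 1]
A^⊗2 =
  [10, 11, 7]
  [5, 8, 4]
  [3, 6, 2]

Each entry (A^⊗2)_ij equals the minimum over all length-2 walks i = v_0 → v_1 → … → v_2 = j of Σ_t A[v_t][v_{t+1}]. For example, for (i, j) = (0, 2) we minimise over 3 possible intermediate vertex sequences; the minimum is 7, attained along the walk 0 → 1 → 2.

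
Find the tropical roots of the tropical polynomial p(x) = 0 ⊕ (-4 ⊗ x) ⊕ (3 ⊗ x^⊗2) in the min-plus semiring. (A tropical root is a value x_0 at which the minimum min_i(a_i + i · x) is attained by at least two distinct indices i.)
Roots: {-7, 4}

Each tropical root is a break point of the lower envelope of the lines y = a_i + i · x (there are 3 lines, with slopes 0, 1, ..., 2). Only the lines that attain the minimum somewhere contribute to roots; other lines are dominated. Here the surviving (envelope) indices are i = 2, i = 1, i = 0.
Intersections between consecutive envelope lines give the roots: for adjacent envelope indices i < j the intersection is x = (a_i − a_j) / (j − i). Reading off the sorted break points: {-7, 4}.
Verification: at each break x_0, at least two indices attain the minimum of min_i(a_i + i · x_0).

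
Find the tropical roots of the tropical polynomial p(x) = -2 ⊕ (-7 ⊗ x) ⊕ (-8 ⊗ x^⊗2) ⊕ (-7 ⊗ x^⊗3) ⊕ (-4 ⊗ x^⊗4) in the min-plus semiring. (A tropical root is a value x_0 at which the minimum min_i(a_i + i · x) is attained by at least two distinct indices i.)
Roots: {-3, -1, 1, 5}

Each tropical root is a break point of the lower envelope of the lines y = a_i + i · x (there are 5 lines, with slopes 0, 1, ..., 4). Only the lines that attain the minimum somewhere contribute to roots; other lines are dominated. Here the surviving (envelope) indices are i = 4, i = 3, i = 2, i = 1, i = 0.
Intersections between consecutive envelope lines give the roots: for adjacent envelope indices i < j the intersection is x = (a_i − a_j) / (j − i). Reading off the sorted break points: {-3, -1, 1, 5}.
Verification: at each break x_0, at least two indices attain the minimum of min_i(a_i + i · x_0).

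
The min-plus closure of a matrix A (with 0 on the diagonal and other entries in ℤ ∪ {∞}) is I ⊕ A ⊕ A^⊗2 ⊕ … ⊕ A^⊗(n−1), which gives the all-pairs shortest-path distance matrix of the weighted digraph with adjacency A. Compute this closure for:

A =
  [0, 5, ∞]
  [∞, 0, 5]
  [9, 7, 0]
Closure =
  [0, 5, 10]
  [14, 0, 5]
  [9, 7, 0]

This is the Floyd-Warshall all-pairs shortest-path computation. For each intermediate vertex k = 0, 1, …, 2, update dist[i][j] ← min(dist[i][j], dist[i][k] + dist[k][j]). The final matrix gives, for each (i, j), the minimum total weight of any directed path from i to j (possibly empty when i = j).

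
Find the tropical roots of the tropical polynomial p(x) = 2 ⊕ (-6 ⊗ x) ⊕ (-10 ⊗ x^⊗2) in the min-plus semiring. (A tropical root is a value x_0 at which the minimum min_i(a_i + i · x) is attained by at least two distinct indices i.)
Roots: {4, 8}

Each tropical root is a break point of the lower envelope of the lines y = a_i + i · x (there are 3 lines, with slopes 0, 1, ..., 2). Only the lines that attain the minimum somewhere contribute to roots; other lines are dominated. Here the surviving (envelope) indices are i = 2, i = 1, i = 0.
Intersections between consecutive envelope lines give the roots: for adjacent envelope indices i < j the intersection is x = (a_i − a_j) / (j − i). Reading off the sorted break points: {4, 8}.
Verification: at each break x_0, at least two indices attain the minimum of min_i(a_i + i · x_0).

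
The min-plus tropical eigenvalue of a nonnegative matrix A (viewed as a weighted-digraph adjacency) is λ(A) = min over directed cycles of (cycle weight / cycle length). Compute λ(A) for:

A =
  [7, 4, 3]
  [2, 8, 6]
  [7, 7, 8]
λ(A) = 3

Enumerate directed cycles and compute their means (weight / length). Sample:
  cycle 0 → 0: weight = 7, length = 1, mean = 7/1 ≈ 7.000
  cycle 1 → 1: weight = 8, length = 1, mean = 8/1 ≈ 8.000
  cycle 2 → 2: weight = 8, length = 1, mean = 8/1 ≈ 8.000
  cycle 0 → 1 → 0: weight = 6, length = 2, mean = 6/2 ≈ 3.000
  cycle 0 → 2 → 0: weight = 10, length = 2, mean = 10/2 ≈ 5.000
  cycle 1 → 0 → 1: weight = 6, length = 2, mean = 6/2 ≈ 3.000
Minimum mean = 3.000, attained e.g. along the cycle 0 → 1 → 0 with weight 6 and length 2. So λ(A) = 6/2 = 3.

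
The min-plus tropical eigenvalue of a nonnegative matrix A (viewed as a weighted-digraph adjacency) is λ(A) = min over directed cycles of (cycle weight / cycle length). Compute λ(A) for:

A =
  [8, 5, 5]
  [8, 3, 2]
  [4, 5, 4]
λ(A) = 3

Enumerate directed cycles and compute their means (weight / length). Sample:
  cycle 0 → 0: weight = 8, length = 1, mean = 8/1 ≈ 8.000
  cycle 1 → 1: weight = 3, length = 1, mean = 3/1 ≈ 3.000
  cycle 2 → 2: weight = 4, length = 1, mean = 4/1 ≈ 4.000
  cycle 0 → 1 → 0: weight = 13, length = 2, mean = 13/2 ≈ 6.500
  cycle 0 → 2 → 0: weight = 9, length = 2, mean = 9/2 ≈ 4.500
  cycle 1 → 0 → 1: weight = 13, length = 2, mean = 13/2 ≈ 6.500
Minimum mean = 3.000, attained e.g. along the cycle 1 → 1 with weight 3 and length 1. So λ(A) = 3/1 = 3.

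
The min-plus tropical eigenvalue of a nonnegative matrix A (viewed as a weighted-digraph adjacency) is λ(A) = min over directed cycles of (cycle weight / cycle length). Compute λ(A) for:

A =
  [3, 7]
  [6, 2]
λ(A) = 2

Enumerate directed cycles and compute their means (weight / length). Sample:
  cycle 0 → 0: weight = 3, length = 1, mean = 3/1 ≈ 3.000
  cycle 1 → 1: weight = 2, length = 1, mean = 2/1 ≈ 2.000
  cycle 0 → 1 → 0: weight = 13, length = 2, mean = 13/2 ≈ 6.500
  cycle 1 → 0 → 1: weight = 13, length = 2, mean = 13/2 ≈ 6.500
Minimum mean = 2.000, attained e.g. along the cycle 1 → 1 with weight 2 and length 1. So λ(A) = 2/1 = 2.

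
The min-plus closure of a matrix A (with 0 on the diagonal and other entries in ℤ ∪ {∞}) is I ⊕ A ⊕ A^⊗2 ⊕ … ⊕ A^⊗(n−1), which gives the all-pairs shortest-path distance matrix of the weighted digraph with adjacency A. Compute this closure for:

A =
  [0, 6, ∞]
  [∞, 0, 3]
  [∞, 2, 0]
Closure =
  [0, 6, 9]
  [∞, 0, 3]
  [∞, 2, 0]

This is the Floyd-Warshall all-pairs shortest-path computation. For each intermediate vertex k = 0, 1, …, 2, update dist[i][j] ← min(dist[i][j], dist[i][k] + dist[k][j]). The final matrix gives, for each (i, j), the minimum total weight of any directed path from i to j (possibly empty when i = j).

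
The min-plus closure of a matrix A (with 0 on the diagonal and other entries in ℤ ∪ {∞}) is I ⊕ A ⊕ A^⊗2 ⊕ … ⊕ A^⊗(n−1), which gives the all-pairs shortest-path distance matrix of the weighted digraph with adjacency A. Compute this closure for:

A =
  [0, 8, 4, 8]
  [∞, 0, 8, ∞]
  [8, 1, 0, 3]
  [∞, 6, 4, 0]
Closure =
  [0, 5, 4, 7]
  [16, 0, 8, 11]
  [8, 1, 0, 3]
  [12, 5, 4, 0]

This is the Floyd-Warshall all-pairs shortest-path computation. For each intermediate vertex k = 0, 1, …, 3, update dist[i][j] ← min(dist[i][j], dist[i][k] + dist[k][j]). The final matrix gives, for each (i, j), the minimum total weight of any directed path from i to j (possibly empty when i = j).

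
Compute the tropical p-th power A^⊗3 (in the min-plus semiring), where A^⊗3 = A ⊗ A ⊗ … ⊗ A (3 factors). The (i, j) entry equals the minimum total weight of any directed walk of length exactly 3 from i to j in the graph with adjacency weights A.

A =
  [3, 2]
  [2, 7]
A^⊗3 =
  [7, 6]
  [6, 7]

Each entry (A^⊗3)_ij equals the minimum over all length-3 walks i = v_0 → v_1 → … → v_3 = j of Σ_t A[v_t][v_{t+1}]. For example, for (i, j) = (0, 1) we minimise over 4 possible intermediate vertex sequences; the minimum is 6, attained along the walk 0 → 1 → 0 → 1.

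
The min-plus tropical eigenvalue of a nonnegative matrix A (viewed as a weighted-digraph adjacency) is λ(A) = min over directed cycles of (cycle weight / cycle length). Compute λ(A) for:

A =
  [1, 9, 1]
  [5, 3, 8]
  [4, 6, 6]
λ(A) = 1

Enumerate directed cycles and compute their means (weight / length). Sample:
  cycle 0 → 0: weight = 1, length = 1, mean = 1/1 ≈ 1.000
  cycle 1 → 1: weight = 3, length = 1, mean = 3/1 ≈ 3.000
  cycle 2 → 2: weight = 6, length = 1, mean = 6/1 ≈ 6.000
  cycle 0 → 1 → 0: weight = 14, length = 2, mean = 14/2 ≈ 7.000
  cycle 0 → 2 → 0: weight = 5, length = 2, mean = 5/2 ≈ 2.500
  cycle 1 → 0 → 1: weight = 14, length = 2, mean = 14/2 ≈ 7.000
Minimum mean = 1.000, attained e.g. along the cycle 0 → 0 with weight 1 and length 1. So λ(A) = 1/1 = 1.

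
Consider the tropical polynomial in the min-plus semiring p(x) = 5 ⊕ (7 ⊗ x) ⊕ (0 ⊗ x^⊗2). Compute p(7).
p(7) = 5

A tropical monomial a ⊗ x^⊗i evaluates to a + i · x. Evaluating each term at x = 7:
  Term 0 contributes 5 + 0 · 7 = 5
  Term 1 contributes 7 + 1 · 7 = 14
  Term 2 contributes 0 + 2 · 7 = 14
p(7) = ⊕ of these = min[5, 14, 14] = 5.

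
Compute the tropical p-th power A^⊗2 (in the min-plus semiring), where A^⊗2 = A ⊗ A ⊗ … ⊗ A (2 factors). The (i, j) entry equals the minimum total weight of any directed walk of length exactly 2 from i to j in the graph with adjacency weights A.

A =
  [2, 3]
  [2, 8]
A^⊗2 =
  [4, 5]
  [4, 5]

Each entry (A^⊗2)_ij equals the minimum over all length-2 walks i = v_0 → v_1 → … → v_2 = j of Σ_t A[v_t][v_{t+1}]. For example, for (i, j) = (0, 1) we minimise over 2 possible intermediate vertex sequences; the minimum is 5, attained along the walk 0 → 0 → 1.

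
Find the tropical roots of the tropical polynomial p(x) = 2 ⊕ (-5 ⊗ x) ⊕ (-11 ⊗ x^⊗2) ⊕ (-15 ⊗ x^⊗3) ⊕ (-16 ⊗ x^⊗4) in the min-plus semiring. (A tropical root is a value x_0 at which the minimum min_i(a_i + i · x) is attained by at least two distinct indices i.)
Roots: {1, 4, 6, 7}

Each tropical root is a break point of the lower envelope of the lines y = a_i + i · x (there are 5 lines, with slopes 0, 1, ..., 4). Only the lines that attain the minimum somewhere contribute to roots; other lines are dominated. Here the surviving (envelope) indices are i = 4, i = 3, i = 2, i = 1, i = 0.
Intersections between consecutive envelope lines give the roots: for adjacent envelope indices i < j the intersection is x = (a_i − a_j) / (j − i). Reading off the sorted break points: {1, 4, 6, 7}.
Verification: at each break x_0, at least two indices attain the minimum of min_i(a_i + i · x_0).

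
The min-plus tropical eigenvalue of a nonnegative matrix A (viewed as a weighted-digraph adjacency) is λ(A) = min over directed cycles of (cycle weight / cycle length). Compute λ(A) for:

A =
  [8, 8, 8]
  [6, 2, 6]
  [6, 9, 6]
λ(A) = 2

Enumerate directed cycles and compute their means (weight / length). Sample:
  cycle 0 → 0: weight = 8, length = 1, mean = 8/1 ≈ 8.000
  cycle 1 → 1: weight = 2, length = 1, mean = 2/1 ≈ 2.000
  cycle 2 → 2: weight = 6, length = 1, mean = 6/1 ≈ 6.000
  cycle 0 → 1 → 0: weight = 14, length = 2, mean = 14/2 ≈ 7.000
  cycle 0 → 2 → 0: weight = 14, length = 2, mean = 14/2 ≈ 7.000
  cycle 1 → 0 → 1: weight = 14, length = 2, mean = 14/2 ≈ 7.000
Minimum mean = 2.000, attained e.g. along the cycle 1 → 1 with weight 2 and length 1. So λ(A) = 2/1 = 2.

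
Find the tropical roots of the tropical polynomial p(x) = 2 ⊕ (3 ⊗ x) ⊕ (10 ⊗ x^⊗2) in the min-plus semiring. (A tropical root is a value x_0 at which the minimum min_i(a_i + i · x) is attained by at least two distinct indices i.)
Roots: {-7, -1}

Each tropical root is a break point of the lower envelope of the lines y = a_i + i · x (there are 3 lines, with slopes 0, 1, ..., 2). Only the lines that attain the minimum somewhere contribute to roots; other lines are dominated. Here the surviving (envelope) indices are i = 2, i = 1, i = 0.
Intersections between consecutive envelope lines give the roots: for adjacent envelope indices i < j the intersection is x = (a_i − a_j) / (j − i). Reading off the sorted break points: {-7, -1}.
Verification: at each break x_0, at least two indices attain the minimum of min_i(a_i + i · x_0).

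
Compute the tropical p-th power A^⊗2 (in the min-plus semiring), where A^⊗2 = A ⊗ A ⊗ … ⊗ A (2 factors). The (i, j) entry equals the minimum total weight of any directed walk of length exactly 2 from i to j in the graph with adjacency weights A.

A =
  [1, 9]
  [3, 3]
A^⊗2 =
  [2, 10]
  [4, 6]

Each entry (A^⊗2)_ij equals the minimum over all length-2 walks i = v_0 → v_1 → … → v_2 = j of Σ_t A[v_t][v_{t+1}]. For example, for (i, j) = (0, 1) we minimise over 2 possible intermediate vertex sequences; the minimum is 10, attained along the walk 0 → 0 → 1.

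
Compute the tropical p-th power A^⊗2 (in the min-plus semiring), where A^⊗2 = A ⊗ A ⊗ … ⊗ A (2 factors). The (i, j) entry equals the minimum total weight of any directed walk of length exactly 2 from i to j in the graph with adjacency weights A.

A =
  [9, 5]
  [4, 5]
A^⊗2 =
  [9, 10]
  [9, 9]

Each entry (A^⊗2)_ij equals the minimum over all length-2 walks i = v_0 → v_1 → … → v_2 = j of Σ_t A[v_t][v_{t+1}]. For example, for (i, j) = (0, 1) we minimise over 2 possible intermediate vertex sequences; the minimum is 10, attained along the walk 0 → 1 → 1.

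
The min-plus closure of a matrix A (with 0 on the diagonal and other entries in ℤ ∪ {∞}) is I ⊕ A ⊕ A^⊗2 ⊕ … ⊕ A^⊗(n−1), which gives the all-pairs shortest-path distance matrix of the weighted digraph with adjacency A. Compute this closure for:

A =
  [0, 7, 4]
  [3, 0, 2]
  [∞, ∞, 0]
Closure =
  [0, 7, 4]
  [3, 0, 2]
  [∞, ∞, 0]

This is the Floyd-Warshall all-pairs shortest-path computation. For each intermediate vertex k = 0, 1, …, 2, update dist[i][j] ← min(dist[i][j], dist[i][k] + dist[k][j]). The final matrix gives, for each (i, j), the minimum total weight of any directed path from i to j (possibly empty when i = j).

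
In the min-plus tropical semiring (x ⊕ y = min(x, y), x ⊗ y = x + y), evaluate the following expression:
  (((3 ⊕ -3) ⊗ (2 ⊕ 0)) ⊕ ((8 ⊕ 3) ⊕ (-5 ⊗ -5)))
(((3 ⊕ -3) ⊗ (2 ⊕ 0)) ⊕ ((8 ⊕ 3) ⊕ (-5 ⊗ -5))) = -10

Expand innermost to outermost. Recall ⊕ takes the minimum of its arguments and ⊗ takes their sum. Working out the expression (((3 ⊕ -3) ⊗ (2 ⊕ 0)) ⊕ ((8 ⊕ 3) ⊕ (-5 ⊗ -5))) gives -10.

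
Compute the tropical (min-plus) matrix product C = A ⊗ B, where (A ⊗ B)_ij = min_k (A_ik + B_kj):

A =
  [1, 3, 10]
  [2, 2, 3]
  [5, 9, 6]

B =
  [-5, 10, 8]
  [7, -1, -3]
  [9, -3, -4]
A ⊗ B =
  [-4, 2, 0]
  [-3, 0, -1]
  [0, 3, 2]

Apply the min-plus product entry-by-entry:
  C[0][0] = min over k of (A[0][0] + B[0][0] = 1 + -5 = -4, A[0][1] + B[1][0] = 3 + 7 = 10, A[0][2] + B[2][0] = 10 + 9 = 19) = -4 (attained at k = 0)
  C[0][1] = min over k of (A[0][0] + B[0][1] = 1 + 10 = 11, A[0][1] + B[1][1] = 3 + -1 = 2, A[0][2] + B[2][1] = 10 + -3 = 7) = 2 (attained at k = 1)
  C[0][2] = min over k of (A[0][0] + B[0][2] = 1 + 8 = 9, A[0][1] + B[1][2] = 3 + -3 = 0, A[0][2] + B[2][2] = 10 + -4 = 6) = 0 (attained at k = 1)
  C[1][0] = min over k of (A[1][0] + B[0][0] = 2 + -5 = -3, A[1][1] + B[1][0] = 2 + 7 = 9, A[1][2] + B[2][0] = 3 + 9 = 12) = -3 (attained at k = 0)
  C[1][1] = min over k of (A[1][0] + B[0][1] = 2 + 10 = 12, A[1][1] + B[1][1] = 2 + -1 = 1, A[1][2] + B[2][1] = 3 + -3 = 0) = 0 (attained at k = 2)
  C[1][2] = min over k of (A[1][0] + B[0][2] = 2 + 8 = 10, A[1][1] + B[1][2] = 2 + -3 = -1, A[1][2] + B[2][2] = 3 + -4 = -1) = -1 (attained at k = 1)
  C[2][0] = min over k of (A[2][0] + B[0][0] = 5 + -5 = 0, A[2][1] + B[1][0] = 9 + 7 = 16, A[2][2] + B[2][0] = 6 + 9 = 15) = 0 (attained at k = 0)
  C[2][1] = min over k of (A[2][0] + B[0][1] = 5 + 10 = 15, A[2][1] + B[1][1] = 9 + -1 = 8, A[2][2] + B[2][1] = 6 + -3 = 3) = 3 (attained at k = 2)
  C[2][2] = min over k of (A[2][0] + B[0][2] = 5 + 8 = 13, A[2][1] + B[1][2] = 9 + -3 = 6, A[2][2] + B[2][2] = 6 + -4 = 2) = 2 (attained at k = 2)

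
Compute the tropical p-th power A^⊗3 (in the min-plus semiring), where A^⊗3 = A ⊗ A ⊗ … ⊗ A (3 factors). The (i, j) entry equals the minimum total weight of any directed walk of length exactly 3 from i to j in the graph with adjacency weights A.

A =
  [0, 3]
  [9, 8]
A^⊗3 =
  [0, 3]
  [9, 12]

Each entry (A^⊗3)_ij equals the minimum over all length-3 walks i = v_0 → v_1 → … → v_3 = j of Σ_t A[v_t][v_{t+1}]. For example, for (i, j) = (0, 1) we minimise over 4 possible intermediate vertex sequences; the minimum is 3, attained along the walk 0 → 0 → 0 → 1.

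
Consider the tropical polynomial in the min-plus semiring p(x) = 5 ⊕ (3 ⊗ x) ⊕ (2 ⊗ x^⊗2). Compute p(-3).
p(-3) = -4

A tropical monomial a ⊗ x^⊗i evaluates to a + i · x. Evaluating each term at x = -3:
  Term 0 contributes 5 + 0 · -3 = 5
  Term 1 contributes 3 + 1 · -3 = 0
  Term 2 contributes 2 + 2 · -3 = -4
p(-3) = ⊕ of these = min[5, 0, -4] = -4.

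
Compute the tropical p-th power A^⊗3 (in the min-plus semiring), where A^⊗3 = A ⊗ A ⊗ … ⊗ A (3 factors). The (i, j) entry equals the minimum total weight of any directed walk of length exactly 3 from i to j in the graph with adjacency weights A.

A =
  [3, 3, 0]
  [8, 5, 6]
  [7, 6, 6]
A^⊗3 =
  [9, 9, 6]
  [14, 14, 11]
  [13, 13, 10]

Each entry (A^⊗3)_ij equals the minimum over all length-3 walks i = v_0 → v_1 → … → v_3 = j of Σ_t A[v_t][v_{t+1}]. For example, for (i, j) = (0, 2) we minimise over 9 possible intermediate vertex sequences; the minimum is 6, attained along the walk 0 → 0 → 0 → 2.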